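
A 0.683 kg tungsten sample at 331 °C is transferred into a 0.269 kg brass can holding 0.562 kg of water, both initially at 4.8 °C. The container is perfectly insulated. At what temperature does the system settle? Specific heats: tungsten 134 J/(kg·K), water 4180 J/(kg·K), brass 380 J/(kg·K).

T_f ≈ 16.5 °C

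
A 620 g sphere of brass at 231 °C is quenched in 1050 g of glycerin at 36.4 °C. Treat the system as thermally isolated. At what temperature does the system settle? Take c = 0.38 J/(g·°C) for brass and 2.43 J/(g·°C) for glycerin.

T_f ≈ 52.8 °C

T_f = Σ m_i c_i T_i / Σ m_i c_i:
T_f = (235.6×231 + 2551.5×36.4) / (235.6 + 2551.5)
    = 147298 / 2787.1 ≈ 52.85 °C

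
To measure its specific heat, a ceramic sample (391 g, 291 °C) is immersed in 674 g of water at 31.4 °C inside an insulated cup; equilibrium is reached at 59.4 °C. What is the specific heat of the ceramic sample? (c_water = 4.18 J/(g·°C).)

Net heat exchanged in the isolated system is zero:
391·c·(59.4 − 291) + 674·4.18·(59.4 − 31.4) = 0
-90556 c = -78885
c = -78885/-90556 ≈ 0.8711 J/(g·°C)

c ≈ 0.871 J/(g·°C)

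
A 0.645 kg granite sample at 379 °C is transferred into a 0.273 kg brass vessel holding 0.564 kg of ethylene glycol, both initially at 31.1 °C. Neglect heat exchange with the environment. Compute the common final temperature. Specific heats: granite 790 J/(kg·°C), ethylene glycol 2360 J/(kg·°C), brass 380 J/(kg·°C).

T_f ≈ 122.3 °C

Conservation of energy gives ΣQ = 0:
0.645×790×(T − 379) + 0.564×2360×(T − 31.1) + 0.273×380×(T − 31.1) = 0
509.55(T − 379) + 1331(T − 31.1) + 103.74(T − 31.1) = 0
1944.3 T = 237741
T = 237741/1944.3 ≈ 122.27 °C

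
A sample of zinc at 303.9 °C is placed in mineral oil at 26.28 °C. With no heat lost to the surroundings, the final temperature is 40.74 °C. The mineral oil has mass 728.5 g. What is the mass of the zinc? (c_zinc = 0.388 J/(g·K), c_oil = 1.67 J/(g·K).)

m ≈ 172 g

Heat lost by the zinc = heat gained by the oil:
m·0.388·(303.9 − 40.74) = 728.5·1.67·(40.74 − 26.28)
102.11 m = 17592  ⇒  m ≈ 172.3 g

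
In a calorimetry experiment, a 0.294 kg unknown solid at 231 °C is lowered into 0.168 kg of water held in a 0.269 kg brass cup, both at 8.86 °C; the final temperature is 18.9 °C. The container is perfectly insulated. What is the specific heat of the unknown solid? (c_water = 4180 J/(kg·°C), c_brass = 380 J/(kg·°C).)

c ≈ 130 J/(kg·°C)

Heat gained plus heat lost sum to zero:
0.294×c×(18.9 − 231) + 0.168×4180×(18.9 − 8.86) + 0.269×380×(18.9 − 8.86) = 0
-62.36 c = -8076.8
c = -8076.8/-62.36 ≈ 129.5 J/(kg·°C)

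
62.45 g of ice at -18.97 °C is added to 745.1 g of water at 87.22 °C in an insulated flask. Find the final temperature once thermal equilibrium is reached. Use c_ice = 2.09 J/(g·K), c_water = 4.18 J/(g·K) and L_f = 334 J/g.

T_f ≈ 73.6 °C

Conservation of energy gives ΣQ = 0:
warm ice to 0 °C: 62.45×2.09×(0 − (-18.97)) = 2476
  fusion: m_ice L_f = 62.45×334 = 20858
  meltwater 0→T: 62.45×4.18×T = 261.04 T
  water: 3114.5(T − 87.22)
3375.6 T = 271648 − 23334 = 248314
T ≈ 73.56 °C (positive, so assuming full melt was valid).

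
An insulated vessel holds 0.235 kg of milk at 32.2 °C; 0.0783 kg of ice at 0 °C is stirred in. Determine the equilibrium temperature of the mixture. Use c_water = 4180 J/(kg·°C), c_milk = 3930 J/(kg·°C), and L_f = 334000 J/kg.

Energy balance with sensible and latent terms:
melt ice: 0.0783×334000 = 26152
  meltwater 0→T: 0.0783×4180×T = 327.29 T
  milk cools: 0.235×3930×(T − 32.2) = 923.55(T − 32.2)
1250.8 T = 29738 − 26152 = 3586.1
T ≈ 2.87 °C — above 0 °C, consistent with complete melting.

T_f ≈ 2.9 °C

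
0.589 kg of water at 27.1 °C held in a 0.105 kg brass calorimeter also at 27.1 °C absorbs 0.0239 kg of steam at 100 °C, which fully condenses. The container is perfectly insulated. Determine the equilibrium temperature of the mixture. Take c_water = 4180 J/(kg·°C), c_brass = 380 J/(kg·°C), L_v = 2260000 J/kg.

Heat gained plus heat lost sum to zero:
condense steam: −0.0239×2260000 = −54014; condensed water 100 °C→T: 99.9(T − 100); original water: 2462(T − 27.1); cup: 39.9(T − 27.1)
2601.8 T = 54014 + 9990.2 + 67802 = 131806
T ≈ 50.66 °C, under the boiling point, so the assumption holds.

T_f ≈ 50.7 °C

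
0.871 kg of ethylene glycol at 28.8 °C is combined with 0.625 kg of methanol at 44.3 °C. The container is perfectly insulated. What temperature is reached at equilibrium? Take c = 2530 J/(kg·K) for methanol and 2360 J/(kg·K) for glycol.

T_f is the heat-capacity-weighted average of the initial temperatures:
T_f = (1581.2×44.3 + 2055.6×28.8) / (1581.2 + 2055.6)
    = 129250 / 3636.8 ≈ 35.54 °C

T_f ≈ 35.5 °C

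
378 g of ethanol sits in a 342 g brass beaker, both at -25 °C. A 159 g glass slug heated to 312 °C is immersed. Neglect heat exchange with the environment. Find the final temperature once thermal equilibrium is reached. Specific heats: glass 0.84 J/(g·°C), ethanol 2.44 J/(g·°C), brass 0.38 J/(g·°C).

T_f ≈ 13.0 °C

Taking heat into each body as positive, Σ m c ΔT = 0:
159*0.84*(T − 312) + 378*2.44*(T − (-25)) + 342*0.38*(T − (-25)) = 0
(133.56 + 922.32 + 129.96) T = 133.56*312 + 922.32*(-25) + 129.96*(-25)
T ≈ 12.96 °C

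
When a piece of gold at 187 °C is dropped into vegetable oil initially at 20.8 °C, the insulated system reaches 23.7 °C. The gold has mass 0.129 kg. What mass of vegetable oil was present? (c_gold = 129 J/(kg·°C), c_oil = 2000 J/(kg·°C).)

m ≈ 0.469 kg

Energy conservation, ΣQ = 0:
0.129×129×(23.7 − 187) + m×2000×(23.7 − 20.8) = 0
5800 m = 2717.5
m = 2717.5/5800 ≈ 0.4685 kg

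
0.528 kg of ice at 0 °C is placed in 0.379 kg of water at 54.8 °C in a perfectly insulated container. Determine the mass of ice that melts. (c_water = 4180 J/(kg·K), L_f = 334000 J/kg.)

m_melted ≈ 0.26 kg

Water can give up m c ΔT = 0.379×4180×54.8 = 86815 J before reaching 0 °C.
To melt every bit of ice: 0.528×334000 = 176352 J.
Since 86815 < 176352 J, not all the ice melts; equilibrium is at 0 °C.
m_melt = 86815 / L_f = 0.2599 kg.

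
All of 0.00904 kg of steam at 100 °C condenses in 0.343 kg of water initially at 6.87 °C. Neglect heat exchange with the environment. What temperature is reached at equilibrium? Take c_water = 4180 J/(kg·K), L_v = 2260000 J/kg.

Taking heat into each body as positive, Σ m c ΔT = 0:
steam→water at 100 °C releases m L_v = 0.00904×2260000 = 20430; condensed water 100 °C→T: 37.79(T − 100); original water: 1433.7(T − 6.87)
1471.5 T = 20430 + 3778.7 + 9849.8 = 34059
T ≈ 23.15 °C — below 100 °C, confirming all the steam condensed.

T_f ≈ 23.1 °C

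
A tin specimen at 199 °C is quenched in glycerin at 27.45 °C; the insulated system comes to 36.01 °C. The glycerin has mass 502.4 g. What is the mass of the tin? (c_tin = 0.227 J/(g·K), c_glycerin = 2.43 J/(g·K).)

Heat lost by the tin = heat gained by the glycerin:
m·0.227·(199 − 36.01) = 502.4·2.43·(36.01 − 27.45)
37 m = 10450  ⇒  m ≈ 282.5 g

m ≈ 282 g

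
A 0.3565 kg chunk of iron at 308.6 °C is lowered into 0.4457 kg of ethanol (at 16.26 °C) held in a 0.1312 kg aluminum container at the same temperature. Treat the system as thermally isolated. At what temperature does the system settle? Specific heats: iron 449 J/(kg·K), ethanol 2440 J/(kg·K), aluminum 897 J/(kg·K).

T_f ≈ 50.5 °C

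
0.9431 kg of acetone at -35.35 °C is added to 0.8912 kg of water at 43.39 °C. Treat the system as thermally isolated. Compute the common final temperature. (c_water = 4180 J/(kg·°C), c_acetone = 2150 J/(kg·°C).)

T_f ≈ 15.6 °C

Conservation of energy gives ΣQ = 0:
0.8912×4180×(T − 43.39) + 0.9431×2150×(T − (-35.35)) = 0
3725.2(T − 43.39) + 2027.7(T − (-35.35)) = 0
(3725.2 + 2027.7) T = 3725.2×43.39 + 2027.7×(-35.35)
T ≈ 15.64 °C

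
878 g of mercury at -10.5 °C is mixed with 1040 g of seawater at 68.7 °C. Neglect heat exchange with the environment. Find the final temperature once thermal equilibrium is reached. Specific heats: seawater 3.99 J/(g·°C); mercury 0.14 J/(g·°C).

T_f ≈ 66.4 °C

Let T be the final temperature. ΣQ_i = 0:
1040*3.99*(T − 68.7) + 878*0.14*(T − (-10.5)) = 0
(4149.6 + 122.92) T = 4149.6*68.7 + 122.92*(-10.5)
T = 283787/4272.5 ≈ 66.42 °C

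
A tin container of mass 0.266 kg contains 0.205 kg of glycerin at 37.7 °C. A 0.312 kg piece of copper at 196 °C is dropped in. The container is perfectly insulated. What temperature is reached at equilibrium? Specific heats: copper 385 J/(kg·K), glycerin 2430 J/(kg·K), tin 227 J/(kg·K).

Taking heat into each body as positive, Σ m c ΔT = 0:
0.312*385*(T − 196) + 0.205*2430*(T − 37.7) + 0.266*227*(T − 37.7) = 0
120.12(T − 196) + 498.15(T − 37.7) + 60.38(T − 37.7) = 0
678.65 T = 44600
T ≈ 65.72 °C

T_f ≈ 65.7 °C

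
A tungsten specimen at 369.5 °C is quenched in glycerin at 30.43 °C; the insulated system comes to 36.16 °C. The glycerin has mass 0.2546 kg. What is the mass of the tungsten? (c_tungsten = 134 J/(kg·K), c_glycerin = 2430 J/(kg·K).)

Conservation of energy gives ΣQ = 0:
m·134·(36.16 − 369.5) + 0.2546·2430·(36.16 − 30.43) = 0
-44668 m = -3545
m = -3545/-44668 ≈ 0.07936 kg

m ≈ 0.0794 kg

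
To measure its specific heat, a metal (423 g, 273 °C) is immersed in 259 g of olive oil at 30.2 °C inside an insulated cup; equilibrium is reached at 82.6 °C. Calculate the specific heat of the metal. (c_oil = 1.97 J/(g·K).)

Taking heat into each body as positive, Σ m c ΔT = 0:
423×c×(82.6 − 273) + 259×1.97×(82.6 − 30.2) = 0
-80539 c = -26736
c = -26736/-80539 ≈ 0.332 J/(g·K)

c ≈ 0.332 J/(g·K)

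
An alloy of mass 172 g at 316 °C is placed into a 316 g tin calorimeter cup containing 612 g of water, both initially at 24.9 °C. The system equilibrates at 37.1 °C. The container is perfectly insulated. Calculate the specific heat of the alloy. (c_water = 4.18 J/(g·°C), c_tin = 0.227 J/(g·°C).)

c ≈ 0.669 J/(g·°C)

Net heat exchanged in the isolated system is zero:
172·c·(37.1 − 316) + 612·4.18·(37.1 − 24.9) + 316·0.227·(37.1 − 24.9) = 0
-47971 c = -32085
c = -32085/-47971 ≈ 0.6688 J/(g·°C)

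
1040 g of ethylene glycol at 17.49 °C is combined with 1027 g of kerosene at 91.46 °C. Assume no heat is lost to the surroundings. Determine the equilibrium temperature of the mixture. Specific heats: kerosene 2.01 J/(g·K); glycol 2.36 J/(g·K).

Net heat exchanged in the isolated system is zero:
1027·2.01·(T − 91.46) + 1040·2.36·(T − 17.49) = 0
2064.3(T − 91.46) + 2454.4(T − 17.49) = 0
4518.7 T = 231726
T = 231726/4518.7 ≈ 51.28 °C

T_f ≈ 51.3 °C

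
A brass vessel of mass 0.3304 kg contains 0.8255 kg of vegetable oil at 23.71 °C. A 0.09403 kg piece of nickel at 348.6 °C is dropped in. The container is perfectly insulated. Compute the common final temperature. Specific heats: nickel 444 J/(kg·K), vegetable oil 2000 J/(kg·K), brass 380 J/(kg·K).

With ΣQ=0 the equilibrium temperature is the m·c-weighted mean:
T_f = (41.75*348.6 + 1651*23.71 + 125.55*23.71) / (41.75 + 1651 + 125.55)
    = 56676 / 1818.3 ≈ 31.17 °C

T_f ≈ 31.2 °C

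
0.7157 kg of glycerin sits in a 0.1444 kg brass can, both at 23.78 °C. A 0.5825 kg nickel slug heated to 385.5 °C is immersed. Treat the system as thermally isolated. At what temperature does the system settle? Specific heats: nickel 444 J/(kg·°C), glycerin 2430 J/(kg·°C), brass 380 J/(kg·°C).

T_f ≈ 69.4 °C

With ΣQ=0 the equilibrium temperature is the m·c-weighted mean:
T_f = (258.63*385.5 + 1739.2*23.78 + 54.87*23.78) / (258.63 + 1739.2 + 54.87)
    = 142364 / 2052.7 ≈ 69.36 °C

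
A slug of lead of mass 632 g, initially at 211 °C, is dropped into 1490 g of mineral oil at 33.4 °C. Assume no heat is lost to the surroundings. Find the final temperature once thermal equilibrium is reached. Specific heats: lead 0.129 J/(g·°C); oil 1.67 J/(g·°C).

|Q_lead| = |Q_oil|:
632×0.129×(211 − T) = 1490×1.67×(T − 33.4)
81.53(211 − T) = 2488.3(T − 33.4)
2569.8 T = 100312  ⇒  T ≈ 39.03 °C

T_f ≈ 39.0 °C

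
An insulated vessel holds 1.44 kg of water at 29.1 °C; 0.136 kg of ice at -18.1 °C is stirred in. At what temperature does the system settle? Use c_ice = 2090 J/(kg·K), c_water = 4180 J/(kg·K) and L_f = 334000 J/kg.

Let T be the final temperature. ΣQ_i = 0:
ice -18.1→0 °C: 0.136×2090×18.1 = 5144.7; fusion: m_ice L_f = 0.136×334000 = 45424; meltwater 0→T: 0.136×4180×T = 568.48 T; water cools: 1.44×4180×(T − 29.1) = 6019.2(T − 29.1)
6587.7 T = 175159 − 50569 = 124590
T ≈ 18.91 °C — above 0 °C, consistent with complete melting.

T_f ≈ 18.9 °C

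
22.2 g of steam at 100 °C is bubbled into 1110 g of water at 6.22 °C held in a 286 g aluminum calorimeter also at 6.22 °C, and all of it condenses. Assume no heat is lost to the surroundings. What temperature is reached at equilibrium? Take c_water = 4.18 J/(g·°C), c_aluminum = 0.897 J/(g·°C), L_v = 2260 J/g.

T_f ≈ 18.0 °C

Setting the total heat transfer to zero:
condense steam: −22.2×2260 = −50172; condensate cools 100→T: 22.2×4.18×(T − 100) = 92.8(T − 100); original water: 4639.8(T − 6.22); cup: 256.54(T − 6.22)
4989.1 T = 50172 + 9279.6 + 30455 = 89907
T ≈ 18.02 °C (< 100 °C, so full condensation is consistent).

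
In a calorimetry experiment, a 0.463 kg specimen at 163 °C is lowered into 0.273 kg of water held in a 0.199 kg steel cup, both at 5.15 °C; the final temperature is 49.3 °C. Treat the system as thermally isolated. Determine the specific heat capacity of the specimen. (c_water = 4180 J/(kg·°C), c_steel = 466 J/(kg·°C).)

c ≈ 1030 J/(kg·°C)

Net heat exchanged in the isolated system is zero:
0.463×c×(49.3 − 163) + 0.273×4180×(49.3 − 5.15) + 0.199×466×(49.3 − 5.15) = 0
-52.64 c = -54476
c = -54476/-52.64 ≈ 1035 J/(kg·°C)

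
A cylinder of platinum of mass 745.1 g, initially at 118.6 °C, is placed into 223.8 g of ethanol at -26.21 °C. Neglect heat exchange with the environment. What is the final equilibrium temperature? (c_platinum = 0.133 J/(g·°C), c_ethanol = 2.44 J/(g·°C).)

T_f ≈ -4.0 °C

Taking heat into each body as positive, Σ m c ΔT = 0:
745.1*0.133*(T − 118.6) + 223.8*2.44*(T − (-26.21)) = 0
99.1(T − 118.6) + 546.07(T − (-26.21)) = 0
(99.1 + 546.07) T = 99.1*118.6 + 546.07*(-26.21)
T = -2559.5/645.17 ≈ -3.97 °C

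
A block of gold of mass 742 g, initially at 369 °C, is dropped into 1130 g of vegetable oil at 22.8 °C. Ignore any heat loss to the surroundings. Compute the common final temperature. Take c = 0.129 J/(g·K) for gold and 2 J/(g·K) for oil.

T_f is the heat-capacity-weighted average of the initial temperatures:
T_f = (95.72·369 + 2260·22.8) / (95.72 + 2260)
    = 86848 / 2355.7 ≈ 36.87 °C

T_f ≈ 36.9 °C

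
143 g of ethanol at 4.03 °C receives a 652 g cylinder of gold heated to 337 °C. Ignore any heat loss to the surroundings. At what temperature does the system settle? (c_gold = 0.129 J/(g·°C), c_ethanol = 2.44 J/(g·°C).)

T_f = Σ m_i c_i T_i / Σ m_i c_i:
T_f = (84.11*337 + 348.92*4.03) / (84.11 + 348.92)
    = 29751 / 433.03 ≈ 68.70 °C

T_f ≈ 68.7 °C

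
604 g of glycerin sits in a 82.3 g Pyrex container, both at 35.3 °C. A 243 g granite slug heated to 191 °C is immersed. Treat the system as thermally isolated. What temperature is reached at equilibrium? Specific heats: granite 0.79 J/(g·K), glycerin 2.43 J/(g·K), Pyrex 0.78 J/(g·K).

T_f is the heat-capacity-weighted average of the initial temperatures:
T_f = (191.97*191 + 1467.7*35.3 + 64.19*35.3) / (191.97 + 1467.7 + 64.19)
    = 90743 / 1723.9 ≈ 52.64 °C

T_f ≈ 52.6 °C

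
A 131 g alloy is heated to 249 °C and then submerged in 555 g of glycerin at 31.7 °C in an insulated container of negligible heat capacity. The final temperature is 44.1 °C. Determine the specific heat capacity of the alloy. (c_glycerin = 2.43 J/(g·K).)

Conservation of energy gives ΣQ = 0:
131×c×(44.1 − 249) + 555×2.43×(44.1 − 31.7) = 0
-26842 c = -16723
c = -16723/-26842 ≈ 0.623 J/(g·K)

c ≈ 0.623 J/(g·K)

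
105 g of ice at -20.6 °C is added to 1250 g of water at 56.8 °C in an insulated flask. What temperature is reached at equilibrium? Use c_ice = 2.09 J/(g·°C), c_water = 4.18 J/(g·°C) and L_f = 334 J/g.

Heat gained plus heat lost sum to zero:
ice -20.6→0 °C: 105×2.09×20.6 = 4520.7
  latent heat to melt: 105×334 = 35070
  meltwater 0→T: 105×4.18×T = 438.9 T
  water cools: 1250×4.18×(T − 56.8) = 5225(T − 56.8)
5663.9 T = 296780 − 39591 = 257189
T ≈ 45.41 °C — above 0 °C, consistent with complete melting.

T_f ≈ 45.4 °C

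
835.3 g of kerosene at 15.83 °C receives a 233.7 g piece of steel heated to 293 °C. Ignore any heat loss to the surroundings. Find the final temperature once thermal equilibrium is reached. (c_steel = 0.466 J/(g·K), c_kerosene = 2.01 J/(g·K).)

Energy conservation, ΣQ = 0:
233.7×0.466×(T − 293) + 835.3×2.01×(T − 15.83) = 0
108.9(T − 293) + 1679(T − 15.83) = 0
1787.9 T = 58487
T = 58487/1787.9 ≈ 32.71 °C

T_f ≈ 32.7 °C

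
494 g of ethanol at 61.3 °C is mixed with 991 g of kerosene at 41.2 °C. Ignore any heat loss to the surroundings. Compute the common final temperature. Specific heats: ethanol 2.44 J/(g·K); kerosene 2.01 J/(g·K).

T_f ≈ 48.8 °C

|Q_ethanol| = |Q_kerosene|:
494*2.44*(61.3 − T) = 991*2.01*(T − 41.2)
1205.4(61.3 − T) = 1991.9(T − 41.2)
3197.3 T = 155955  ⇒  T ≈ 48.78 °C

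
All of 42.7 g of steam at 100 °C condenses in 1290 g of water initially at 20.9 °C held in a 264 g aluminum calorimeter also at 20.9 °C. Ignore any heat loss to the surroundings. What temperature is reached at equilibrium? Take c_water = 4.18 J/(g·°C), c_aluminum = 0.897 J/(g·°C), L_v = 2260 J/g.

T_f ≈ 39.9 °C

Energy conservation, ΣQ = 0:
steam→water at 100 °C releases m L_v = 42.7×2260 = 96502; condensate cools 100→T: 42.7×4.18×(T − 100) = 178.49(T − 100); original water: 5392.2(T − 20.9); aluminum cup: 264×0.897×(T − 20.9) = 236.81(T − 20.9)
5807.5 T = 96502 + 17849 + 117646 = 231997
T ≈ 39.95 °C (< 100 °C, so full condensation is consistent).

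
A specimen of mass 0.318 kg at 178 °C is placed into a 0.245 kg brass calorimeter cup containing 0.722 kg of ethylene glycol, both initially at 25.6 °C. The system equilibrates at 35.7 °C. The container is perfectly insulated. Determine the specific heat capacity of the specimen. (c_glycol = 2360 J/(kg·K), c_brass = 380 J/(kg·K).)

c ≈ 401 J/(kg·K)

Setting the total heat transfer to zero:
0.318×c×(35.7 − 178) + 0.722×2360×(35.7 − 25.6) + 0.245×380×(35.7 − 25.6) = 0
-45.25 c = -18150
c = -18150/-45.25 ≈ 401.1 J/(kg·K)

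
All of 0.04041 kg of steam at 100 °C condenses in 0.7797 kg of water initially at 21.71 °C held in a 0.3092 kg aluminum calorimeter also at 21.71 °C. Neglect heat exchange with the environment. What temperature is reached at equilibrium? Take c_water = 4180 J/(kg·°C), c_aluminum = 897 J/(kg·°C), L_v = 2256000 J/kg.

T_f ≈ 49.9 °C

Net heat exchanged in the isolated system is zero:
condense steam: −0.04041·2256000 = −91165; condensed water 100 °C→T: 168.91(T − 100); original water: 3259.1(T − 21.71); aluminum cup: 0.3092·897·(T − 21.71) = 277.35(T − 21.71)
3705.4 T = 91165 + 16891 + 76777 = 184834
T ≈ 49.88 °C, under the boiling point, so the assumption holds.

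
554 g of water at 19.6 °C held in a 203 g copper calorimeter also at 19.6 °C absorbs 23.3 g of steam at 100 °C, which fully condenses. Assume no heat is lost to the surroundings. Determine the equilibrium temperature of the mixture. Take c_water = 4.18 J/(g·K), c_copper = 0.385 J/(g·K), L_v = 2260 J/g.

Sum of m c ΔT and latent-heat terms is zero:
steam→water at 100 °C releases m L_v = 23.3×2260 = 52658
  condensate cools 100→T: 23.3×4.18×(T − 100) = 97.39(T − 100)
  water warms: 554×4.18×(T − 19.6) = 2315.7(T − 19.6)
  copper cup: 203×0.385×(T − 19.6) = 78.16(T − 19.6)
2491.3 T = 52658 + 9739.4 + 46920 = 109317
T ≈ 43.88 °C — below 100 °C, confirming all the steam condensed.

T_f ≈ 43.9 °C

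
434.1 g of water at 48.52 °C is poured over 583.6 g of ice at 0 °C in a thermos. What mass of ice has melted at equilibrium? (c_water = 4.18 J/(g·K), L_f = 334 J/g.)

Heat available from the water dropping to 0 °C: 434.1×4.18×48.52 = 88041 J.
Melting all 583.6 g of ice would need 583.6×334 = 194922 J.
That's not enough to melt it all — equilibrium is at 0 °C with ice remaining.
Mass melted = 88041/334 ≈ 263.6 g.

m_melted ≈ 264 g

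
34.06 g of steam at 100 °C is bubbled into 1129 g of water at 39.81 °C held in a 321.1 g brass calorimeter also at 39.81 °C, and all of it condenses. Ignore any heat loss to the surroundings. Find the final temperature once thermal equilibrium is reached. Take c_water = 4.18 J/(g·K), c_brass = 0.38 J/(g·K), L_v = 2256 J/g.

T_f ≈ 56.9 °C

Net heat exchanged in the isolated system is zero:
condense steam: −34.06·2256 = −76839
  condensed water 100 °C→T: 142.37(T − 100)
  original water: 4719.2(T − 39.81)
  brass cup: 321.1·0.38·(T − 39.81) = 122.02(T − 39.81)
4983.6 T = 76839 + 14237 + 192730 = 283806
T ≈ 56.95 °C, under the boiling point, so the assumption holds.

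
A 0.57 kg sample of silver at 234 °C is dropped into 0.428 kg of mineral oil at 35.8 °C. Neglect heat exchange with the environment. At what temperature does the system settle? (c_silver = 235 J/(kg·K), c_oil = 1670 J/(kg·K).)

With ΣQ=0 the equilibrium temperature is the m·c-weighted mean:
T_f = (133.95×234 + 714.76×35.8) / (133.95 + 714.76)
    = 56933 / 848.71 ≈ 67.08 °C

T_f ≈ 67.1 °C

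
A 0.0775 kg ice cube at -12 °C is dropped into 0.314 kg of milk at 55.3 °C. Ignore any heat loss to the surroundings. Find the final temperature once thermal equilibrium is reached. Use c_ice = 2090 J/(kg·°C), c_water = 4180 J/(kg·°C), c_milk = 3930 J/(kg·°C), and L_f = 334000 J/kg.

T_f ≈ 25.9 °C

Heat gained plus heat lost sum to zero:
ice -12→0 °C: 0.0775×2090×12 = 1943.7; fusion: m_ice L_f = 0.0775×334000 = 25885; warm the meltwater: 323.95 T; milk cools: 0.314×3930×(T − 55.3) = 1234(T − 55.3)
1558 T = 68241 − 27829 = 40413
T ≈ 25.94 °C. Since T > 0 °C, the all-ice-melts assumption holds.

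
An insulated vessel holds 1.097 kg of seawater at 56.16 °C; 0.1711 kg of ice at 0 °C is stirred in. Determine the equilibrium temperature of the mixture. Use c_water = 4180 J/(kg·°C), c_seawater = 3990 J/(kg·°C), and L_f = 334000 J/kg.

T_f ≈ 37.0 °C

Energy balance with sensible and latent terms:
fusion: m_ice L_f = 0.1711×334000 = 57147
  meltwater 0→T: 0.1711×4180×T = 715.2 T
  seawater cools: 1.097×3990×(T − 56.16) = 4377(T − 56.16)
5092.2 T = 245814 − 57147 = 188667
T ≈ 37.05 °C (positive, so assuming full melt was valid).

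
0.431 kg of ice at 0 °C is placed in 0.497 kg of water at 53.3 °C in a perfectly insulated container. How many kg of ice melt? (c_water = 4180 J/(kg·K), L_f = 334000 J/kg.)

m_melted ≈ 0.332 kg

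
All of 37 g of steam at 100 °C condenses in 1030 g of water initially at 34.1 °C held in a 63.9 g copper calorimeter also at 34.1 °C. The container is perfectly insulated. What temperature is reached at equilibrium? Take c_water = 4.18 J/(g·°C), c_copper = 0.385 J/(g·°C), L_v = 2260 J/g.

T_f ≈ 55.0 °C

Heat gained plus heat lost sum to zero:
latent heat released on condensation: 37×2260 = 83620
  condensate cools 100→T: 37×4.18×(T − 100) = 154.66(T − 100)
  original water: 4305.4(T − 34.1)
  cup: 24.6(T − 34.1)
4484.7 T = 83620 + 15466 + 147653 = 246739
T ≈ 55.02 °C, under the boiling point, so the assumption holds.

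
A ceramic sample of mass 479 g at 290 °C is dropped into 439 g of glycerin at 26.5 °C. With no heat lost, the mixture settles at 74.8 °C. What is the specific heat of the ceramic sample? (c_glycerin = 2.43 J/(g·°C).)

Let T be the final temperature. ΣQ_i = 0:
479·c·(74.8 − 290) + 439·2.43·(74.8 − 26.5) = 0
-103081 c = -51525
c = -51525/-103081 ≈ 0.4999 J/(g·°C)

c ≈ 0.5 J/(g·°C)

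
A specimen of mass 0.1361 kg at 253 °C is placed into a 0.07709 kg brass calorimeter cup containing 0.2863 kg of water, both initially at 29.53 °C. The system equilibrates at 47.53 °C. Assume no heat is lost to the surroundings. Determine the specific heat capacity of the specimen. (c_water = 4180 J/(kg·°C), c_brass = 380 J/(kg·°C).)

Net heat exchanged in the isolated system is zero:
0.1361×c×(47.53 − 253) + 0.2863×4180×(47.53 − 29.53) + 0.07709×380×(47.53 − 29.53) = 0
-27.96 c = -22069
c = -22069/-27.96 ≈ 789.2 J/(kg·°C)

c ≈ 789 J/(kg·°C)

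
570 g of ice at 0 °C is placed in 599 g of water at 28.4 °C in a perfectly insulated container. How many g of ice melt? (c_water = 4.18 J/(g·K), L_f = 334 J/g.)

Water can give up m c ΔT = 599×4.18×28.4 = 71108 J before reaching 0 °C.
To melt every bit of ice: 570×334 = 190380 J.
That's not enough to melt it all — equilibrium is at 0 °C with ice remaining.
m_melted×334 = 71108  ⇒  m_melted ≈ 212.9 g.

m_melted ≈ 213 g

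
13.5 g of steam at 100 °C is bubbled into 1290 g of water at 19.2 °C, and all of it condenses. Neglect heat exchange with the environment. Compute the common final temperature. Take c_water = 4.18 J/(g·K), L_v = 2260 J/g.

T_f ≈ 25.6 °C

Heat gained plus heat lost sum to zero:
latent heat released on condensation: 13.5·2260 = 30510; condensed water 100 °C→T: 56.43(T − 100); water warms: 1290·4.18·(T − 19.2) = 5392.2(T − 19.2)
5448.6 T = 30510 + 5643 + 103530 = 139683
T ≈ 25.64 °C, under the boiling point, so the assumption holds.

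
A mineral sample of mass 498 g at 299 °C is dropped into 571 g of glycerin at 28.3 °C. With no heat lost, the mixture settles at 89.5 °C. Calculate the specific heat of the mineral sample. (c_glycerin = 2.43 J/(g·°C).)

Setting the total heat transfer to zero:
498×c×(89.5 − 299) + 571×2.43×(89.5 − 28.3) = 0
-104331 c = -84917
c = -84917/-104331 ≈ 0.8139 J/(g·°C)

c ≈ 0.814 J/(g·°C)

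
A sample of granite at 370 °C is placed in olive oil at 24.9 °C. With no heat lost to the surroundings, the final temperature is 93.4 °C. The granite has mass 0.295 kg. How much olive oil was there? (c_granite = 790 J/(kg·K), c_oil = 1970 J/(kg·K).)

Energy conservation, ΣQ = 0:
0.295×790×(93.4 − 370) + m×1970×(93.4 − 24.9) = 0
134945 m = 64462
m = 64462/134945 ≈ 0.4777 kg

m ≈ 0.478 kg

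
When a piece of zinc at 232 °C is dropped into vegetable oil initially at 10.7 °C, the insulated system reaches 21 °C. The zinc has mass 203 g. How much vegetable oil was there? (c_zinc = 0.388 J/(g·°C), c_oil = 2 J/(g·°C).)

m ≈ 807 g

Heat lost by the zinc = heat gained by the oil:
203·0.388·(232 − 21) = m·2·(21 − 10.7)
20.6 m = 16619  ⇒  m ≈ 806.8 g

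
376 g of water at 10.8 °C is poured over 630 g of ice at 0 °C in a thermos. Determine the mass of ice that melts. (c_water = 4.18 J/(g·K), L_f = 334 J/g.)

m_melted ≈ 50.8 g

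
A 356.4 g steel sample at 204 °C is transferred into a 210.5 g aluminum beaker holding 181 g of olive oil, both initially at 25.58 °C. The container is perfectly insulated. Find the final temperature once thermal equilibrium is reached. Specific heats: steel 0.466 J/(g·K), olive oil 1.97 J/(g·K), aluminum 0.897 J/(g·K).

Net heat exchanged in the isolated system is zero:
356.4*0.466*(T − 204) + 181*1.97*(T − 25.58) + 210.5*0.897*(T − 25.58) = 0
166.08(T − 204) + 356.57(T − 25.58) + 188.82(T − 25.58) = 0
711.47 T = 47832
T ≈ 67.23 °C

T_f ≈ 67.2 °C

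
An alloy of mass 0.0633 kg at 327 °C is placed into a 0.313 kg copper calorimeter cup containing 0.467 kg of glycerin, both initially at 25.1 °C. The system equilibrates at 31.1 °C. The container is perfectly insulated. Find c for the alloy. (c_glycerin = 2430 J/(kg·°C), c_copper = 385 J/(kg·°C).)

c ≈ 402 J/(kg·°C)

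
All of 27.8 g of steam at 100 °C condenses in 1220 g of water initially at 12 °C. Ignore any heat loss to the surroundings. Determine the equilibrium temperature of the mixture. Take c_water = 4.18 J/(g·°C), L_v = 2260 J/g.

Sum of m c ΔT and latent-heat terms is zero:
latent heat released on condensation: 27.8×2260 = 62828; condensed water 100 °C→T: 116.2(T − 100); water warms: 1220×4.18×(T − 12) = 5099.6(T − 12)
5215.8 T = 62828 + 11620 + 61195 = 135644
T ≈ 26.01 °C (< 100 °C, so full condensation is consistent).

T_f ≈ 26.0 °C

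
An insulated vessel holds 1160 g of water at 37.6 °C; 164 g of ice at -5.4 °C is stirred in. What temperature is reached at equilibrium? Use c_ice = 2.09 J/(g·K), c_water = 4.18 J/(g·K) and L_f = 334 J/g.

T_f ≈ 22.7 °C

Sum of m c ΔT and latent-heat terms is zero:
warm ice to 0 °C: 164·2.09·(0 − (-5.4)) = 1850.9; fusion: m_ice L_f = 164·334 = 54776; warm the meltwater: 685.52 T; water: 4848.8(T − 37.6)
5534.3 T = 182315 − 56627 = 125688
T ≈ 22.71 °C. Since T > 0 °C, the all-ice-melts assumption holds.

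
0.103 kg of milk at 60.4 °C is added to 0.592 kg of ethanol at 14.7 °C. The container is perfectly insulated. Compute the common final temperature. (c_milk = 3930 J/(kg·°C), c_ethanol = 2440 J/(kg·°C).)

T_f ≈ 24.7 °C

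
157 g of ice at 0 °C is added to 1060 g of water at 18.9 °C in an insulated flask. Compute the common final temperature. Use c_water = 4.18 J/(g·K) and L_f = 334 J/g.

Energy balance with sensible and latent terms:
fusion: m_ice L_f = 157×334 = 52438
  meltwater 0→T: 157×4.18×T = 656.26 T
  water cools: 1060×4.18×(T − 18.9) = 4430.8(T − 18.9)
5087.1 T = 83742 − 52438 = 31304
T ≈ 6.15 °C — above 0 °C, consistent with complete melting.

T_f ≈ 6.2 °C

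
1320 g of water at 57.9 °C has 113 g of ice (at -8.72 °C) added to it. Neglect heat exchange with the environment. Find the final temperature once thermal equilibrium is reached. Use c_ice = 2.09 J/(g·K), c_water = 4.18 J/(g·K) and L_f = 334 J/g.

T_f ≈ 46.7 °C

Taking heat into each body as positive, Σ m c ΔT = 0:
warm ice to 0 °C: 113×2.09×(0 − (-8.72)) = 2059.4
  fusion: m_ice L_f = 113×334 = 37742
  meltwater 0→T: 113×4.18×T = 472.34 T
  water cools: 1320×4.18×(T − 57.9) = 5517.6(T − 57.9)
5989.9 T = 319469 − 39801 = 279668
T ≈ 46.69 °C — above 0 °C, consistent with complete melting.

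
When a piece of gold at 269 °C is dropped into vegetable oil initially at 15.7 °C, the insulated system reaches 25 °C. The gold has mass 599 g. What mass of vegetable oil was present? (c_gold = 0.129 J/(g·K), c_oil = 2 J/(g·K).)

Net heat exchanged in the isolated system is zero:
599·0.129·(25 − 269) + m·2·(25 − 15.7) = 0
18.6 m = 18854
m = 18854/18.6 ≈ 1014 g

m ≈ 1010 g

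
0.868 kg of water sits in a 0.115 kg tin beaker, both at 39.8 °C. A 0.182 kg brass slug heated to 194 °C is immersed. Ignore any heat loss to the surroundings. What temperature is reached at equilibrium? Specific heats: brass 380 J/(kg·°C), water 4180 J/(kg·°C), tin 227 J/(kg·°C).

T_f ≈ 42.7 °C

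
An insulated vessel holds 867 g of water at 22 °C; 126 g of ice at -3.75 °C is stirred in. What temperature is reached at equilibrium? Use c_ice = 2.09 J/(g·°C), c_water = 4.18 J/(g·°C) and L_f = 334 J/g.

Setting the total heat transfer to zero:
warm ice to 0 °C: 126×2.09×(0 − (-3.75)) = 987.52
  latent heat to melt: 126×334 = 42084
  meltwater 0→T: 126×4.18×T = 526.68 T
  water: 3624.1(T − 22)
4150.7 T = 79729 − 43072 = 36658
T ≈ 8.83 °C — above 0 °C, consistent with complete melting.

T_f ≈ 8.8 °C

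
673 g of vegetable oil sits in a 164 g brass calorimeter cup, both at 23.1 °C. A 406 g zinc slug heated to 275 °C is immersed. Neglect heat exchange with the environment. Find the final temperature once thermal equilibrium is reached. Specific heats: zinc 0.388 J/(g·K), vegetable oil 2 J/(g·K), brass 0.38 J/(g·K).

Heat gained plus heat lost sum to zero:
406*0.388*(T − 275) + 673*2*(T − 23.1) + 164*0.38*(T − 23.1) = 0
157.53(T − 275) + 1346(T − 23.1) + 62.32(T − 23.1) = 0
(157.53 + 1346 + 62.32) T = 157.53*275 + 1346*23.1 + 62.32*23.1
T = 75852 / 1565.8 = 48.4 °C

T_f ≈ 48.4 °C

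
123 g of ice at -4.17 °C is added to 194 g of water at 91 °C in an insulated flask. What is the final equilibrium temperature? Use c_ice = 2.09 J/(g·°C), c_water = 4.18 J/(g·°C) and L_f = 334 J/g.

T_f ≈ 23.9 °C

Setting the total heat transfer to zero:
warm ice to 0 °C: 123·2.09·(0 − (-4.17)) = 1072
  fusion: m_ice L_f = 123·334 = 41082
  warm the meltwater: 514.14 T
  water cools: 194·4.18·(T − 91) = 810.92(T − 91)
1325.1 T = 73794 − 42154 = 31640
T ≈ 23.88 °C. Since T > 0 °C, the all-ice-melts assumption holds.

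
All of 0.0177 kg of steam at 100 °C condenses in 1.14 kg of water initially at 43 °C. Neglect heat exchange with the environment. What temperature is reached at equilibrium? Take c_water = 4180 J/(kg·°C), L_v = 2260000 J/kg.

T_f ≈ 52.1 °C

Setting the total heat transfer to zero:
condense steam: −0.0177·2260000 = −40002
  condensed water 100 °C→T: 73.99(T − 100)
  water warms: 1.14·4180·(T − 43) = 4765.2(T − 43)
4839.2 T = 40002 + 7398.6 + 204904 = 252304
T ≈ 52.14 °C, under the boiling point, so the assumption holds.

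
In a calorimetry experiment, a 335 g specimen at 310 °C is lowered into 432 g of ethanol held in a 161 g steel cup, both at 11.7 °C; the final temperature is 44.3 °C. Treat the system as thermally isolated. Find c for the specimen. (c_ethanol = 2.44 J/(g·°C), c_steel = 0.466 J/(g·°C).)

c ≈ 0.414 J/(g·°C)

Heat gained plus heat lost sum to zero:
335×c×(44.3 − 310) + 432×2.44×(44.3 − 11.7) + 161×0.466×(44.3 − 11.7) = 0
-89010 c = -36809
c = -36809/-89010 ≈ 0.4135 J/(g·°C)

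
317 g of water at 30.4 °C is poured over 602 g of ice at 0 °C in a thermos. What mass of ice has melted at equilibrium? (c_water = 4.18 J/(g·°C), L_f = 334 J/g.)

m_melted ≈ 121 g

Water can give up m c ΔT = 317·4.18·30.4 = 40282 J before reaching 0 °C.
Melting all 602 g of ice would need 602·334 = 201068 J.
40282 J < 201068 J, so only part of the ice melts and the system sits at 0 °C.
m_melt = 40282 / L_f = 120.6 g.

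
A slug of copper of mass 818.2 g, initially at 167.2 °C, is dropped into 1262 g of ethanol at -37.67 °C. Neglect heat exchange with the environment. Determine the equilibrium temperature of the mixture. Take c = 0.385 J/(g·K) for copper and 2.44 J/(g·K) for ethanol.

Heat lost by the copper equals heat gained by the ethanol:
818.2*0.385*(167.2 − T) = 1262*2.44*(T − (-37.67))
315.01(167.2 − T) = 3079.3(T − (-37.67))
3394.3 T = -63327  ⇒  T ≈ -18.66 °C

T_f ≈ -18.7 °C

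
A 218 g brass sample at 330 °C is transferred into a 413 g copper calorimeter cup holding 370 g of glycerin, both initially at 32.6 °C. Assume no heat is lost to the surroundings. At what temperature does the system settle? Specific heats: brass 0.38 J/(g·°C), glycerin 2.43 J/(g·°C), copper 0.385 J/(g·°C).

T_f ≈ 54.2 °C

Let T be the final temperature. ΣQ_i = 0:
218·0.38·(T − 330) + 370·2.43·(T − 32.6) + 413·0.385·(T − 32.6) = 0
(82.84 + 899.1 + 159) T = 82.84·330 + 899.1·32.6 + 159·32.6
T = 61831/1140.9 ≈ 54.19 °C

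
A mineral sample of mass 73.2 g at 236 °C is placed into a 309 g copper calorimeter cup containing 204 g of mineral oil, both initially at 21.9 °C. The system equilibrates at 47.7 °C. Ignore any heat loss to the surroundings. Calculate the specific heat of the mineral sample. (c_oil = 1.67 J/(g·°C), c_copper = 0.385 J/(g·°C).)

c ≈ 0.86 J/(g·°C)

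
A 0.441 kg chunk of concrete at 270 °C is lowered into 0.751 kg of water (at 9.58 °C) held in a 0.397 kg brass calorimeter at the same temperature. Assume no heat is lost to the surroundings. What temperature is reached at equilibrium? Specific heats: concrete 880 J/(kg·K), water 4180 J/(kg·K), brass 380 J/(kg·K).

T_f = Σ m_i c_i T_i / Σ m_i c_i:
T_f = (388.08×270 + 3139.2×9.58 + 150.86×9.58) / (388.08 + 3139.2 + 150.86)
    = 136300 / 3678.1 ≈ 37.06 °C

T_f ≈ 37.1 °C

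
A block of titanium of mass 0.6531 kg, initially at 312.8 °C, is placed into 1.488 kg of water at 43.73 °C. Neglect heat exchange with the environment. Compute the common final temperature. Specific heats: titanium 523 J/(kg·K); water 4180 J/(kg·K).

T_f ≈ 57.7 °C

Setting the total heat transfer to zero:
0.6531*523*(T − 312.8) + 1.488*4180*(T − 43.73) = 0
6561.4 T = 378837
T ≈ 57.74 °C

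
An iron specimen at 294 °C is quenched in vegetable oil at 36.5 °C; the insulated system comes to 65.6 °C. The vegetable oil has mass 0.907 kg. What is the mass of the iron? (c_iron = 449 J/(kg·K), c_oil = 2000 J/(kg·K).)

m ≈ 0.515 kg

Heat lost by the iron = heat gained by the oil:
m×449×(294 − 65.6) = 0.907×2000×(65.6 − 36.5)
102552 m = 52787  ⇒  m ≈ 0.5147 kg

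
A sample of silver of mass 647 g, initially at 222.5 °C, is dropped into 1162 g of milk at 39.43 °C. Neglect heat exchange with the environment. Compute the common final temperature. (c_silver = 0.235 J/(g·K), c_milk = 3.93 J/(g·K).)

T_f ≈ 45.3 °C

With ΣQ=0 the equilibrium temperature is the m·c-weighted mean:
T_f = (152.04*222.5 + 4566.7*39.43) / (152.04 + 4566.7)
    = 213893 / 4718.7 ≈ 45.33 °C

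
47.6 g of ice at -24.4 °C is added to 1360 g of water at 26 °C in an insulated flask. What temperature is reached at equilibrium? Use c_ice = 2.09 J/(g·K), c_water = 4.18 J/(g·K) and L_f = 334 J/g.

T_f ≈ 22.0 °C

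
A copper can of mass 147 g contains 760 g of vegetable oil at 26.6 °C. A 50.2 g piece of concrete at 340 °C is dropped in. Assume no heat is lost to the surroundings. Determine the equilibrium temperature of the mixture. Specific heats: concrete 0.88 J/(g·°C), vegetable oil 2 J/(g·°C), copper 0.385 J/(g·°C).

T_f ≈ 35.1 °C

Setting the total heat transfer to zero:
50.2·0.88·(T − 340) + 760·2·(T − 26.6) + 147·0.385·(T − 26.6) = 0
44.18(T − 340) + 1520(T − 26.6) + 56.59(T − 26.6) = 0
1620.8 T = 56957
T ≈ 35.14 °C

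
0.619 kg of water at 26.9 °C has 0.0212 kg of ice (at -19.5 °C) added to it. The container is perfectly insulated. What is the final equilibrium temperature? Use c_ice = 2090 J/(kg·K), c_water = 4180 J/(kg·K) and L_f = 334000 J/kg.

Net heat exchanged in the isolated system is zero:
warm ice to 0 °C: 0.0212×2090×(0 − (-19.5)) = 864.01; melt ice: 0.0212×334000 = 7080.8; meltwater 0→T: 0.0212×4180×T = 88.62 T; water cools: 0.619×4180×(T − 26.9) = 2587.4(T − 26.9)
2676 T = 69602 − 7944.8 = 61657
T ≈ 23.04 °C (positive, so assuming full melt was valid).

T_f ≈ 23.0 °C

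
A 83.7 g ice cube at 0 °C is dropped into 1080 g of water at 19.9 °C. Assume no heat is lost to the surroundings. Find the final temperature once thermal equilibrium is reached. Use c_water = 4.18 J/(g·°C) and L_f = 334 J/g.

Net heat exchanged in the isolated system is zero:
melt ice: 83.7×334 = 27956
  meltwater 0→T: 83.7×4.18×T = 349.87 T
  water cools: 1080×4.18×(T − 19.9) = 4514.4(T − 19.9)
4864.3 T = 89837 − 27956 = 61881
T ≈ 12.72 °C (positive, so assuming full melt was valid).

T_f ≈ 12.7 °C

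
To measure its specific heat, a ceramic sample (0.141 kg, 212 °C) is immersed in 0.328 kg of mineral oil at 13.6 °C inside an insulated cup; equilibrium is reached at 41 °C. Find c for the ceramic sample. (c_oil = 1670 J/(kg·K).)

c ≈ 622 J/(kg·K)

Heat gained plus heat lost sum to zero:
0.141×c×(41 − 212) + 0.328×1670×(41 − 13.6) = 0
-24.11 c = -15009
c = -15009/-24.11 ≈ 622.5 J/(kg·K)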